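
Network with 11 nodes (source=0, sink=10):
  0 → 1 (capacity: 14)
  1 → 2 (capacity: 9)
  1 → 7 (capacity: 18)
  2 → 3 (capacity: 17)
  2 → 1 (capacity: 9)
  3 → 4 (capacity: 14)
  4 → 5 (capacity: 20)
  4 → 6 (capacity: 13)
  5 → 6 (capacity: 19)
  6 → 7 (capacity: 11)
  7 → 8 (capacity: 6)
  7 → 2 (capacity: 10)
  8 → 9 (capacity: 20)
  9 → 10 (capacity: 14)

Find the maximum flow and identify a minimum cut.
Max flow = 6, Min cut edges: (7,8)

Maximum flow: 6
Minimum cut: (7,8)
Partition: S = [0, 1, 2, 3, 4, 5, 6, 7], T = [8, 9, 10]

Max-flow min-cut theorem verified: both equal 6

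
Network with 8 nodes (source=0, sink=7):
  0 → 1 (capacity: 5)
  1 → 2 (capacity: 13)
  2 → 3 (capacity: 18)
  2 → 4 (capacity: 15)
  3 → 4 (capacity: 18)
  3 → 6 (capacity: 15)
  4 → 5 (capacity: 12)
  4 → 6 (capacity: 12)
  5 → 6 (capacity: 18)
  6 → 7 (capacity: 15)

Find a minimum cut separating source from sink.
Min cut value = 5, edges: (0,1)

Min cut value: 5
Partition: S = [0], T = [1, 2, 3, 4, 5, 6, 7]
Cut edges: (0,1)

By max-flow min-cut theorem, max flow = min cut = 5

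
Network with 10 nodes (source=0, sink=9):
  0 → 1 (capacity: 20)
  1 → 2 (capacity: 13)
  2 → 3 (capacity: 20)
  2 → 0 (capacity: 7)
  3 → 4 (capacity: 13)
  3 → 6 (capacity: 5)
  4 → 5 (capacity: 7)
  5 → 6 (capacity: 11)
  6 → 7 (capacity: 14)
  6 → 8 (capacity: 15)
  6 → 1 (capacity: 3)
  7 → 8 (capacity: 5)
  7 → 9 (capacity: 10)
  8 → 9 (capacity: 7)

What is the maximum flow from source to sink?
Maximum flow = 12

Max flow: 12

Flow assignment:
  0 → 1: 13/20
  1 → 2: 13/13
  2 → 3: 12/20
  2 → 0: 1/7
  3 → 4: 7/13
  3 → 6: 5/5
  4 → 5: 7/7
  5 → 6: 7/11
  6 → 7: 12/14
  7 → 8: 2/5
  7 → 9: 10/10
  8 → 9: 2/7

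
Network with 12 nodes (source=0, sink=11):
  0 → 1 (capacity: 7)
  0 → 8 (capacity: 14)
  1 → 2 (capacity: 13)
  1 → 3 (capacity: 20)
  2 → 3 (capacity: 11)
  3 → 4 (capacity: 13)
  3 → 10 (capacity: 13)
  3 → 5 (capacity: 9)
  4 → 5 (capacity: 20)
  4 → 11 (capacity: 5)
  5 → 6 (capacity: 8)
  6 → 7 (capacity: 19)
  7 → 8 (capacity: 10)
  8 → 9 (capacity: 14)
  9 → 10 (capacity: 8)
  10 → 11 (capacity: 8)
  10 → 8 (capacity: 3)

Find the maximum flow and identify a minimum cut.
Max flow = 13, Min cut edges: (4,11), (10,11)

Maximum flow: 13
Minimum cut: (4,11), (10,11)
Partition: S = [0, 1, 2, 3, 4, 5, 6, 7, 8, 9, 10], T = [11]

Max-flow min-cut theorem verified: both equal 13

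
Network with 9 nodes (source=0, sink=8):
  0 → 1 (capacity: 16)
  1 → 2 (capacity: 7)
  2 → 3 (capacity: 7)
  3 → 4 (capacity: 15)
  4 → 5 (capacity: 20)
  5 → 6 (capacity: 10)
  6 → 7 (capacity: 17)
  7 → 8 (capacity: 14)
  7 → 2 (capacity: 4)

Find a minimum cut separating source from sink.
Min cut value = 7, edges: (2,3)

Min cut value: 7
Partition: S = [0, 1, 2], T = [3, 4, 5, 6, 7, 8]
Cut edges: (2,3)

By max-flow min-cut theorem, max flow = min cut = 7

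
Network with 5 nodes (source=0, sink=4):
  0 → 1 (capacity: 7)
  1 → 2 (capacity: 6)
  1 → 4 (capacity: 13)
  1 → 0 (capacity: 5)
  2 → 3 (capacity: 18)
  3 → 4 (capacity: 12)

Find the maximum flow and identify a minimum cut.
Max flow = 7, Min cut edges: (0,1)

Maximum flow: 7
Minimum cut: (0,1)
Partition: S = [0], T = [1, 2, 3, 4]

Max-flow min-cut theorem verified: both equal 7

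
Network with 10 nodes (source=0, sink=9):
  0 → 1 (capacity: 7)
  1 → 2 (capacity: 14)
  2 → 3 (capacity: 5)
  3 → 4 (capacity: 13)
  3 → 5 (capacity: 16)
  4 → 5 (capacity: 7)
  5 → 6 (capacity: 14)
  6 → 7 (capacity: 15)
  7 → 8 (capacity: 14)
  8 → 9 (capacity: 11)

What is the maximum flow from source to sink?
Maximum flow = 5

Max flow: 5

Flow assignment:
  0 → 1: 5/7
  1 → 2: 5/14
  2 → 3: 5/5
  3 → 5: 5/16
  5 → 6: 5/14
  6 → 7: 5/15
  7 → 8: 5/14
  8 → 9: 5/11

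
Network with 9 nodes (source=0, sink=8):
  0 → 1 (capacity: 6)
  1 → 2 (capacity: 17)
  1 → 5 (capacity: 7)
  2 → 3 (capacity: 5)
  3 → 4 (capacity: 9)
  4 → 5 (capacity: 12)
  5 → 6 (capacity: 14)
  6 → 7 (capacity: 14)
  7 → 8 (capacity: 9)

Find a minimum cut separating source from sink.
Min cut value = 6, edges: (0,1)

Min cut value: 6
Partition: S = [0], T = [1, 2, 3, 4, 5, 6, 7, 8]
Cut edges: (0,1)

By max-flow min-cut theorem, max flow = min cut = 6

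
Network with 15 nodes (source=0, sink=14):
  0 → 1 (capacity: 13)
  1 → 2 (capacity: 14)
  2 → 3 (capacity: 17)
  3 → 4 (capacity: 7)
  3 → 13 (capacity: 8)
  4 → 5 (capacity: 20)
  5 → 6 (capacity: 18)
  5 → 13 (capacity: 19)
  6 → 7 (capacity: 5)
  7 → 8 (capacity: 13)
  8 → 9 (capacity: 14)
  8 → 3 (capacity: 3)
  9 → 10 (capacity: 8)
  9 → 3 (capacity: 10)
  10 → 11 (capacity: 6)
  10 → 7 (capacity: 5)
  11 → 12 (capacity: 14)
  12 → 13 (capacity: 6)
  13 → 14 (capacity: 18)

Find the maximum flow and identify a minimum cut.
Max flow = 13, Min cut edges: (0,1)

Maximum flow: 13
Minimum cut: (0,1)
Partition: S = [0], T = [1, 2, 3, 4, 5, 6, 7, 8, 9, 10, 11, 12, 13, 14]

Max-flow min-cut theorem verified: both equal 13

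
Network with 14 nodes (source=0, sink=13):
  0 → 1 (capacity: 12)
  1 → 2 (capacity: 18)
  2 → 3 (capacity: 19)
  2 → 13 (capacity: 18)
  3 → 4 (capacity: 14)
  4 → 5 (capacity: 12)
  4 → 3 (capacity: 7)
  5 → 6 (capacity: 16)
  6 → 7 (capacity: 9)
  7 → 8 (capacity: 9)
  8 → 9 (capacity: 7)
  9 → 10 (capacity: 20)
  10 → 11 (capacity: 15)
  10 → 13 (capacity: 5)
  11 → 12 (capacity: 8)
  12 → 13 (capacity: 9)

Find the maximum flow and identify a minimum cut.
Max flow = 12, Min cut edges: (0,1)

Maximum flow: 12
Minimum cut: (0,1)
Partition: S = [0], T = [1, 2, 3, 4, 5, 6, 7, 8, 9, 10, 11, 12, 13]

Max-flow min-cut theorem verified: both equal 12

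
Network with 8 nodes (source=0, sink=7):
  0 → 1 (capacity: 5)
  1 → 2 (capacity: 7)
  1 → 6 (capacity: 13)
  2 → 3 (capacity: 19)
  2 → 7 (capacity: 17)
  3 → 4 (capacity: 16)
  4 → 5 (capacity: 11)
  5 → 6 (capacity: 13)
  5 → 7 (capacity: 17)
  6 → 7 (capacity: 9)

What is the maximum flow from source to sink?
Maximum flow = 5

Max flow: 5

Flow assignment:
  0 → 1: 5/5
  1 → 2: 5/7
  2 → 7: 5/17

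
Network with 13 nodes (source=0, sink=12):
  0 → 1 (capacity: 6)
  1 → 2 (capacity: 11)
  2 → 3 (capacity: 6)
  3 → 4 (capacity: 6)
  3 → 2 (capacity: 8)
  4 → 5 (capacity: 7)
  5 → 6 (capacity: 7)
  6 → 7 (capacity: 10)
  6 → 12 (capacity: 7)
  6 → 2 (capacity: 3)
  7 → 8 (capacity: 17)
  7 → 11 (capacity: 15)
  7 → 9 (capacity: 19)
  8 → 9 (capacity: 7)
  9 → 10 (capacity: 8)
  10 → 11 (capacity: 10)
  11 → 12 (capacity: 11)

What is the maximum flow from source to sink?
Maximum flow = 6

Max flow: 6

Flow assignment:
  0 → 1: 6/6
  1 → 2: 6/11
  2 → 3: 6/6
  3 → 4: 6/6
  4 → 5: 6/7
  5 → 6: 6/7
  6 → 12: 6/7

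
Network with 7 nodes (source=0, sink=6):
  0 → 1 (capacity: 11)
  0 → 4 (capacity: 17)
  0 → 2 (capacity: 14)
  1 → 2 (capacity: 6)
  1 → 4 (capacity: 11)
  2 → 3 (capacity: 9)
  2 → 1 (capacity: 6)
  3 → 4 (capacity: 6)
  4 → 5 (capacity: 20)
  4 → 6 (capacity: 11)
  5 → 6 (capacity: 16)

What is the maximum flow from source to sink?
Maximum flow = 27

Max flow: 27

Flow assignment:
  0 → 1: 6/11
  0 → 4: 10/17
  0 → 2: 11/14
  1 → 4: 11/11
  2 → 3: 6/9
  2 → 1: 5/6
  3 → 4: 6/6
  4 → 5: 16/20
  4 → 6: 11/11
  5 → 6: 16/16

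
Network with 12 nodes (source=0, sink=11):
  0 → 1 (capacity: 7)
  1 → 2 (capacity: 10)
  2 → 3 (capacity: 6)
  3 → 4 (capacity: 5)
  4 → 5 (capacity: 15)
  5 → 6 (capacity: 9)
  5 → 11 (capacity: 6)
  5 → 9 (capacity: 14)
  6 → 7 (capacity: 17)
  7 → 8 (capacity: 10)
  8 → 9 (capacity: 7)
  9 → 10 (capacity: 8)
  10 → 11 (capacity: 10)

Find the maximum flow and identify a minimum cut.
Max flow = 5, Min cut edges: (3,4)

Maximum flow: 5
Minimum cut: (3,4)
Partition: S = [0, 1, 2, 3], T = [4, 5, 6, 7, 8, 9, 10, 11]

Max-flow min-cut theorem verified: both equal 5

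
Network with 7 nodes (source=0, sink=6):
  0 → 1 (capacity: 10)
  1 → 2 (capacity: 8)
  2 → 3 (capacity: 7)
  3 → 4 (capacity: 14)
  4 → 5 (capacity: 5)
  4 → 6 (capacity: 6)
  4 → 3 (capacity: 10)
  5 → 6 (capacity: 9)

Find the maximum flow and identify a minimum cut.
Max flow = 7, Min cut edges: (2,3)

Maximum flow: 7
Minimum cut: (2,3)
Partition: S = [0, 1, 2], T = [3, 4, 5, 6]

Max-flow min-cut theorem verified: both equal 7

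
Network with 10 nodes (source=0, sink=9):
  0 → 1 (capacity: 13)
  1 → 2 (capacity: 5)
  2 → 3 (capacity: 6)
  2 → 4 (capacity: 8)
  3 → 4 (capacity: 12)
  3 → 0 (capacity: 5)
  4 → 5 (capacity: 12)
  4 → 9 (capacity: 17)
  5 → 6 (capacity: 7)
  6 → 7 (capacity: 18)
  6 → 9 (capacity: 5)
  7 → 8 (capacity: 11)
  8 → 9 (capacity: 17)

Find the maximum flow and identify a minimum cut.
Max flow = 5, Min cut edges: (1,2)

Maximum flow: 5
Minimum cut: (1,2)
Partition: S = [0, 1], T = [2, 3, 4, 5, 6, 7, 8, 9]

Max-flow min-cut theorem verified: both equal 5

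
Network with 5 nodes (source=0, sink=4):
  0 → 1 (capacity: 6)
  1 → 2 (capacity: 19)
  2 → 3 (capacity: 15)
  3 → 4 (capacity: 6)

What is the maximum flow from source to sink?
Maximum flow = 6

Max flow: 6

Flow assignment:
  0 → 1: 6/6
  1 → 2: 6/19
  2 → 3: 6/15
  3 → 4: 6/6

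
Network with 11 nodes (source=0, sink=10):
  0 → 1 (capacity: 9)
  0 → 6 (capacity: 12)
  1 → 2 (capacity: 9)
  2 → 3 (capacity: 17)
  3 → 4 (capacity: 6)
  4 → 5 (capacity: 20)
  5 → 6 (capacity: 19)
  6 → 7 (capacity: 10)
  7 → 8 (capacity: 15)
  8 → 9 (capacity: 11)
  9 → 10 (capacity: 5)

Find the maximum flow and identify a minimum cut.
Max flow = 5, Min cut edges: (9,10)

Maximum flow: 5
Minimum cut: (9,10)
Partition: S = [0, 1, 2, 3, 4, 5, 6, 7, 8, 9], T = [10]

Max-flow min-cut theorem verified: both equal 5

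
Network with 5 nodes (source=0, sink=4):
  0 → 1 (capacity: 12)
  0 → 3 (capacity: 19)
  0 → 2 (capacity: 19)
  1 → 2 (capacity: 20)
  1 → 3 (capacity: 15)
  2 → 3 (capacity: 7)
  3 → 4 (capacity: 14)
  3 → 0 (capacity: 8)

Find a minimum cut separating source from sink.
Min cut value = 14, edges: (3,4)

Min cut value: 14
Partition: S = [0, 1, 2, 3], T = [4]
Cut edges: (3,4)

By max-flow min-cut theorem, max flow = min cut = 14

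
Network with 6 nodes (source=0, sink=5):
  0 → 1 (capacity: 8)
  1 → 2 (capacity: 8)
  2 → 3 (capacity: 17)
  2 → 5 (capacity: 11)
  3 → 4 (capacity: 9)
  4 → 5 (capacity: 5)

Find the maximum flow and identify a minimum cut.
Max flow = 8, Min cut edges: (1,2)

Maximum flow: 8
Minimum cut: (1,2)
Partition: S = [0, 1], T = [2, 3, 4, 5]

Max-flow min-cut theorem verified: both equal 8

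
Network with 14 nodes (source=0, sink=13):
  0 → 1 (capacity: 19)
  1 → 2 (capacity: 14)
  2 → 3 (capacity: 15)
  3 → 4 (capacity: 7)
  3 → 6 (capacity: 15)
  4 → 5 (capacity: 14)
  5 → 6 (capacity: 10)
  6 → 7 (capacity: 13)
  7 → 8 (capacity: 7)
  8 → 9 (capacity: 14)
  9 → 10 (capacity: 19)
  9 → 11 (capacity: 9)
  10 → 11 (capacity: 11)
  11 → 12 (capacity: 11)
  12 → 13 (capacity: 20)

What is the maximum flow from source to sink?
Maximum flow = 7

Max flow: 7

Flow assignment:
  0 → 1: 7/19
  1 → 2: 7/14
  2 → 3: 7/15
  3 → 6: 7/15
  6 → 7: 7/13
  7 → 8: 7/7
  8 → 9: 7/14
  9 → 11: 7/9
  11 → 12: 7/11
  12 → 13: 7/20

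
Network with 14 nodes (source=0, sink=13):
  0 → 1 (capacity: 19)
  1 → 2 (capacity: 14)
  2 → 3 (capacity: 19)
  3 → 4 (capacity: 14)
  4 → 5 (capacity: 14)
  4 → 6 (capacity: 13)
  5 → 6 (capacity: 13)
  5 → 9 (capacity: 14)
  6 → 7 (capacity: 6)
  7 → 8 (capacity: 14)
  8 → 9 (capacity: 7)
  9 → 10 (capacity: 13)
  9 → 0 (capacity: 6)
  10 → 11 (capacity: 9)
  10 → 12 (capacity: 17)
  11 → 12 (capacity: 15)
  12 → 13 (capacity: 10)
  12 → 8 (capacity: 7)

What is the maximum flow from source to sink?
Maximum flow = 10

Max flow: 10

Flow assignment:
  0 → 1: 14/19
  1 → 2: 14/14
  2 → 3: 14/19
  3 → 4: 14/14
  4 → 5: 14/14
  5 → 9: 14/14
  9 → 10: 10/13
  9 → 0: 4/6
  10 → 12: 10/17
  12 → 13: 10/10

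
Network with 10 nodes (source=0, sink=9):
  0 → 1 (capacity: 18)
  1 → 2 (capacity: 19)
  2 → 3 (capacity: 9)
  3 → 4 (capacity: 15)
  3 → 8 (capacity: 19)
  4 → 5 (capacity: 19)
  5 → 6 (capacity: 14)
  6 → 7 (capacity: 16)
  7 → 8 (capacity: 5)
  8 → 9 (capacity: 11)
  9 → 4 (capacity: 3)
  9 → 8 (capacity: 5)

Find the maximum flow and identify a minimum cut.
Max flow = 9, Min cut edges: (2,3)

Maximum flow: 9
Minimum cut: (2,3)
Partition: S = [0, 1, 2], T = [3, 4, 5, 6, 7, 8, 9]

Max-flow min-cut theorem verified: both equal 9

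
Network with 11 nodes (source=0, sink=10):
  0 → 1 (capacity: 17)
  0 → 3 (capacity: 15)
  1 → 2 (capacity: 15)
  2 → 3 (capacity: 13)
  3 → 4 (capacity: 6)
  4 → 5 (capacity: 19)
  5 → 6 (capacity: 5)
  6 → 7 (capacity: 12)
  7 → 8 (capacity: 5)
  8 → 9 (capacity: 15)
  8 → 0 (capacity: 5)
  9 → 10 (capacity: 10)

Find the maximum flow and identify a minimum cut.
Max flow = 5, Min cut edges: (7,8)

Maximum flow: 5
Minimum cut: (7,8)
Partition: S = [0, 1, 2, 3, 4, 5, 6, 7], T = [8, 9, 10]

Max-flow min-cut theorem verified: both equal 5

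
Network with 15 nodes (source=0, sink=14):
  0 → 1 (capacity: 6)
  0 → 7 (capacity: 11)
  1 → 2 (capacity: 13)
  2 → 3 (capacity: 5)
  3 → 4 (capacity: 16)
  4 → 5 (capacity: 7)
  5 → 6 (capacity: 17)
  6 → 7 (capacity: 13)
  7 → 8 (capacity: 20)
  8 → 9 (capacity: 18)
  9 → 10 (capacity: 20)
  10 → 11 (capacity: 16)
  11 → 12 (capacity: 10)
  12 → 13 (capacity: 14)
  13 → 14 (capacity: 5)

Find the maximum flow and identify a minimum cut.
Max flow = 5, Min cut edges: (13,14)

Maximum flow: 5
Minimum cut: (13,14)
Partition: S = [0, 1, 2, 3, 4, 5, 6, 7, 8, 9, 10, 11, 12, 13], T = [14]

Max-flow min-cut theorem verified: both equal 5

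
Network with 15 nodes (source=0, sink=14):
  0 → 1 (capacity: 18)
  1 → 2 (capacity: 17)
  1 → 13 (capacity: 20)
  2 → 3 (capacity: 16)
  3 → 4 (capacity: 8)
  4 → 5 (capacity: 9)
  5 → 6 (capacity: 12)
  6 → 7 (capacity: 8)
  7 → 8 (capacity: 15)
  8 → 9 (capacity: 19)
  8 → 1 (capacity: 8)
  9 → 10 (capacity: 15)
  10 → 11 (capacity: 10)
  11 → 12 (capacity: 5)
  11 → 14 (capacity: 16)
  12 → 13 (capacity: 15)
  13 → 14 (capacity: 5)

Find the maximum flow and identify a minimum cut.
Max flow = 13, Min cut edges: (6,7), (13,14)

Maximum flow: 13
Minimum cut: (6,7), (13,14)
Partition: S = [0, 1, 2, 3, 4, 5, 6, 12, 13], T = [7, 8, 9, 10, 11, 14]

Max-flow min-cut theorem verified: both equal 13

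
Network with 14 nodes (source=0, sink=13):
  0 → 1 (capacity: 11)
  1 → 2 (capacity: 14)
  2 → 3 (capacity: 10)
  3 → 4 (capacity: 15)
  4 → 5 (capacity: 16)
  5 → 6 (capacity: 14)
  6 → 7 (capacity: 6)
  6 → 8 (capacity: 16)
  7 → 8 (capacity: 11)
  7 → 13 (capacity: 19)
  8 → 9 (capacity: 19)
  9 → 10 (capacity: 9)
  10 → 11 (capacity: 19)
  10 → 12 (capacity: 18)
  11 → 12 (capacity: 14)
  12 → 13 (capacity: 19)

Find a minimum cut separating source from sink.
Min cut value = 10, edges: (2,3)

Min cut value: 10
Partition: S = [0, 1, 2], T = [3, 4, 5, 6, 7, 8, 9, 10, 11, 12, 13]
Cut edges: (2,3)

By max-flow min-cut theorem, max flow = min cut = 10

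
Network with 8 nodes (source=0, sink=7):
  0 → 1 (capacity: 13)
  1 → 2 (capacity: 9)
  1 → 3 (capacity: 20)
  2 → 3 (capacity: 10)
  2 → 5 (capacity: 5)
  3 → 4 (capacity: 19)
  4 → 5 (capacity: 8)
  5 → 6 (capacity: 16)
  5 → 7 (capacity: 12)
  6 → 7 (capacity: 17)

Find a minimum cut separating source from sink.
Min cut value = 13, edges: (2,5), (4,5)

Min cut value: 13
Partition: S = [0, 1, 2, 3, 4], T = [5, 6, 7]
Cut edges: (2,5), (4,5)

By max-flow min-cut theorem, max flow = min cut = 13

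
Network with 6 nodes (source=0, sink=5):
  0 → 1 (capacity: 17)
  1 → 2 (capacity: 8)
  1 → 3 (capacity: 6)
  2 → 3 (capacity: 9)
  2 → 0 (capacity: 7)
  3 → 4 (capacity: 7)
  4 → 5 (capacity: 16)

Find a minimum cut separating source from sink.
Min cut value = 7, edges: (3,4)

Min cut value: 7
Partition: S = [0, 1, 2, 3], T = [4, 5]
Cut edges: (3,4)

By max-flow min-cut theorem, max flow = min cut = 7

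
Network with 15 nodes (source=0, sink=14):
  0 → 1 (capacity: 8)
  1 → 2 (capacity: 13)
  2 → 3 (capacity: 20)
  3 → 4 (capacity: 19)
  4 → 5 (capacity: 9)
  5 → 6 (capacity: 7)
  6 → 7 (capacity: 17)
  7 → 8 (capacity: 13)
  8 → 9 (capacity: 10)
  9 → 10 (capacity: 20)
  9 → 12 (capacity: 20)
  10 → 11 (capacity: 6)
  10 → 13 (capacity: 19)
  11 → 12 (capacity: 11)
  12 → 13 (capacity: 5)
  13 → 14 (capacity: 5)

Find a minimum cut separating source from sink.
Min cut value = 5, edges: (13,14)

Min cut value: 5
Partition: S = [0, 1, 2, 3, 4, 5, 6, 7, 8, 9, 10, 11, 12, 13], T = [14]
Cut edges: (13,14)

By max-flow min-cut theorem, max flow = min cut = 5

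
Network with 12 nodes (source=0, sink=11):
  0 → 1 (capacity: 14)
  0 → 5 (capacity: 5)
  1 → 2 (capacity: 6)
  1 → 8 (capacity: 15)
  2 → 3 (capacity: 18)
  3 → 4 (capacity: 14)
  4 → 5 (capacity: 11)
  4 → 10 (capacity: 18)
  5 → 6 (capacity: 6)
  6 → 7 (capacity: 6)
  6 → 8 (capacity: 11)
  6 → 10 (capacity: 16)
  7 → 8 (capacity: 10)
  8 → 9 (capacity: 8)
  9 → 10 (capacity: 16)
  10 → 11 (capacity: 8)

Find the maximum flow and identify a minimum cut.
Max flow = 8, Min cut edges: (10,11)

Maximum flow: 8
Minimum cut: (10,11)
Partition: S = [0, 1, 2, 3, 4, 5, 6, 7, 8, 9, 10], T = [11]

Max-flow min-cut theorem verified: both equal 8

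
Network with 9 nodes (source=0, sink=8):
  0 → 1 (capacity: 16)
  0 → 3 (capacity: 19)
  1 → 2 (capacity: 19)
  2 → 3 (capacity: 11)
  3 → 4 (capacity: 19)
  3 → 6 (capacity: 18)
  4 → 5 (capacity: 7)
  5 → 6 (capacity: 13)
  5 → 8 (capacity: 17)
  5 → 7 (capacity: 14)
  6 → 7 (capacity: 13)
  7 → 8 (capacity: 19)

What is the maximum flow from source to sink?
Maximum flow = 20

Max flow: 20

Flow assignment:
  0 → 1: 11/16
  0 → 3: 9/19
  1 → 2: 11/19
  2 → 3: 11/11
  3 → 4: 7/19
  3 → 6: 13/18
  4 → 5: 7/7
  5 → 8: 7/17
  6 → 7: 13/13
  7 → 8: 13/19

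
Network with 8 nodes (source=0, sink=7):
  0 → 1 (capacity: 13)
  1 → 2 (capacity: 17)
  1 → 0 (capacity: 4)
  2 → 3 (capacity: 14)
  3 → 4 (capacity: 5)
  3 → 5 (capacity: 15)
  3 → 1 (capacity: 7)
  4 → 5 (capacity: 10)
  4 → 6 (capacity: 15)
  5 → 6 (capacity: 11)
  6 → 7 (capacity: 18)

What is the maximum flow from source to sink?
Maximum flow = 13

Max flow: 13

Flow assignment:
  0 → 1: 13/13
  1 → 2: 13/17
  2 → 3: 13/14
  3 → 4: 5/5
  3 → 5: 8/15
  4 → 6: 5/15
  5 → 6: 8/11
  6 → 7: 13/18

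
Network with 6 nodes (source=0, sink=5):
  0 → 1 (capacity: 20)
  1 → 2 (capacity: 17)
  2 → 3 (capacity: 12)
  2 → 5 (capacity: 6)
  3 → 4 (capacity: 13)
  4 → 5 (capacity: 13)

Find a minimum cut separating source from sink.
Min cut value = 17, edges: (1,2)

Min cut value: 17
Partition: S = [0, 1], T = [2, 3, 4, 5]
Cut edges: (1,2)

By max-flow min-cut theorem, max flow = min cut = 17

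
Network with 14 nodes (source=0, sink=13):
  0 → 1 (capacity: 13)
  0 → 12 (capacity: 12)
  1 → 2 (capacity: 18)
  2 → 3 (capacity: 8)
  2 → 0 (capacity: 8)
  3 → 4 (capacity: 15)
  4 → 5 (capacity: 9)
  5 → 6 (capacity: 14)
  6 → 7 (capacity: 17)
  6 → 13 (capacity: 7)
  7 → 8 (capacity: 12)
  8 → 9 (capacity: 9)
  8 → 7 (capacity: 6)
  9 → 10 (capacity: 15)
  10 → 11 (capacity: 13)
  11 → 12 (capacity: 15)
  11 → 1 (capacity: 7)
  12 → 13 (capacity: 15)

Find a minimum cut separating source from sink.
Min cut value = 20, edges: (0,12), (2,3)

Min cut value: 20
Partition: S = [0, 1, 2], T = [3, 4, 5, 6, 7, 8, 9, 10, 11, 12, 13]
Cut edges: (0,12), (2,3)

By max-flow min-cut theorem, max flow = min cut = 20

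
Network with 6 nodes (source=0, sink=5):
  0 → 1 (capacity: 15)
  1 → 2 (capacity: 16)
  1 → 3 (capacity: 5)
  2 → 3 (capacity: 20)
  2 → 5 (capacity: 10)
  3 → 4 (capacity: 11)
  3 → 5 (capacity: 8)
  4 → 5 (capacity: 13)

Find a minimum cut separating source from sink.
Min cut value = 15, edges: (0,1)

Min cut value: 15
Partition: S = [0], T = [1, 2, 3, 4, 5]
Cut edges: (0,1)

By max-flow min-cut theorem, max flow = min cut = 15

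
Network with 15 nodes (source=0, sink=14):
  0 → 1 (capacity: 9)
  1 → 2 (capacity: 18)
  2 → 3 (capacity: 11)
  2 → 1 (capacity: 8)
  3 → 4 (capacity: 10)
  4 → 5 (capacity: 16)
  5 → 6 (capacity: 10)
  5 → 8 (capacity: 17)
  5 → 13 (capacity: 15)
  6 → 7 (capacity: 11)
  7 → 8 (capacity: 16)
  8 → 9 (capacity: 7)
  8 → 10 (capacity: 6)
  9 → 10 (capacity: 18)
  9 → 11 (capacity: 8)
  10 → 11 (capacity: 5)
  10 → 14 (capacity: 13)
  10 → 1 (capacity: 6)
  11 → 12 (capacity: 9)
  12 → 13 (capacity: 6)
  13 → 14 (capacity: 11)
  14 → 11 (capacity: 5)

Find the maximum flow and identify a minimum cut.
Max flow = 9, Min cut edges: (0,1)

Maximum flow: 9
Minimum cut: (0,1)
Partition: S = [0], T = [1, 2, 3, 4, 5, 6, 7, 8, 9, 10, 11, 12, 13, 14]

Max-flow min-cut theorem verified: both equal 9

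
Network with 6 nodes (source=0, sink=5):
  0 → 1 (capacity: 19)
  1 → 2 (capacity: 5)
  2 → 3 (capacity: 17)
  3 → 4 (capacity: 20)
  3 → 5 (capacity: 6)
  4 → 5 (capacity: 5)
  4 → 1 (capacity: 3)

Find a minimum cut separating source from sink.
Min cut value = 5, edges: (1,2)

Min cut value: 5
Partition: S = [0, 1], T = [2, 3, 4, 5]
Cut edges: (1,2)

By max-flow min-cut theorem, max flow = min cut = 5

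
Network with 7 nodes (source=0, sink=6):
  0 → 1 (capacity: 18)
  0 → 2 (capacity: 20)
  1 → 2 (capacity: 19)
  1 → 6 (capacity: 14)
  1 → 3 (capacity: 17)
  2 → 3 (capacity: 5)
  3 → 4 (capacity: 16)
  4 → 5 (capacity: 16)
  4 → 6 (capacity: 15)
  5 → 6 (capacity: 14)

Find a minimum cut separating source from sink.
Min cut value = 23, edges: (0,1), (2,3)

Min cut value: 23
Partition: S = [0, 2], T = [1, 3, 4, 5, 6]
Cut edges: (0,1), (2,3)

By max-flow min-cut theorem, max flow = min cut = 23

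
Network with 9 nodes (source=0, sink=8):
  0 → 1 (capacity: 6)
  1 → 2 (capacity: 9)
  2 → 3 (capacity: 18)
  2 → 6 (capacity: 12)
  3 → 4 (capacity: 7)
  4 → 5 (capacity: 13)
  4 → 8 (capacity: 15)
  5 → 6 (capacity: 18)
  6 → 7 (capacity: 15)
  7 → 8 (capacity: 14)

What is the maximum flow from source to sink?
Maximum flow = 6

Max flow: 6

Flow assignment:
  0 → 1: 6/6
  1 → 2: 6/9
  2 → 3: 6/18
  3 → 4: 6/7
  4 → 8: 6/15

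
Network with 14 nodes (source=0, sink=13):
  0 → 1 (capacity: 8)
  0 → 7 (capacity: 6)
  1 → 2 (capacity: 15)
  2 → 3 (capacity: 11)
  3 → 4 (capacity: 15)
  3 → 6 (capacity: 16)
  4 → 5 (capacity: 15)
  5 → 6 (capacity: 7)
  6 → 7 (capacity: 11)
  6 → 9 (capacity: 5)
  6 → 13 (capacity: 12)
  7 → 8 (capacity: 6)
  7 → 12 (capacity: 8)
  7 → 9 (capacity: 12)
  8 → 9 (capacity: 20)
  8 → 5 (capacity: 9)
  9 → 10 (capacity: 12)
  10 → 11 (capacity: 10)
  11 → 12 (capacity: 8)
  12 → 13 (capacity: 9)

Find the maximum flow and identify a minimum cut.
Max flow = 14, Min cut edges: (0,1), (0,7)

Maximum flow: 14
Minimum cut: (0,1), (0,7)
Partition: S = [0], T = [1, 2, 3, 4, 5, 6, 7, 8, 9, 10, 11, 12, 13]

Max-flow min-cut theorem verified: both equal 14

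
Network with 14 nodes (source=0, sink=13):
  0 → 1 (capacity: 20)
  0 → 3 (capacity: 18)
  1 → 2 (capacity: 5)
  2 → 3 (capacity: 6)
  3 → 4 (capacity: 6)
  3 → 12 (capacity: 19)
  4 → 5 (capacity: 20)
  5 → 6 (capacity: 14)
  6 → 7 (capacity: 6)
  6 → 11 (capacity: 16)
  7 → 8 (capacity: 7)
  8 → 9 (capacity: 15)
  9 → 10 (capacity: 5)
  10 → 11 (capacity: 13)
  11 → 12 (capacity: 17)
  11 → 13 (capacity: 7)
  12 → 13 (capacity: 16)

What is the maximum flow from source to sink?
Maximum flow = 22

Max flow: 22

Flow assignment:
  0 → 1: 5/20
  0 → 3: 17/18
  1 → 2: 5/5
  2 → 3: 5/6
  3 → 4: 6/6
  3 → 12: 16/19
  4 → 5: 6/20
  5 → 6: 6/14
  6 → 11: 6/16
  11 → 13: 6/7
  12 → 13: 16/16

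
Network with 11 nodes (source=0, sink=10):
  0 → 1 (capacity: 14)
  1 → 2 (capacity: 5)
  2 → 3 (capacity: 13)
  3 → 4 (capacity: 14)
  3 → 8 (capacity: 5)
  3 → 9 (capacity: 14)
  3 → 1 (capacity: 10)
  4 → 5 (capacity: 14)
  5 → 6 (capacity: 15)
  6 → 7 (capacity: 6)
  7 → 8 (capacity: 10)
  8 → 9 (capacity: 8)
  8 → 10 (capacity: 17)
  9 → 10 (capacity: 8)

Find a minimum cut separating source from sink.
Min cut value = 5, edges: (1,2)

Min cut value: 5
Partition: S = [0, 1], T = [2, 3, 4, 5, 6, 7, 8, 9, 10]
Cut edges: (1,2)

By max-flow min-cut theorem, max flow = min cut = 5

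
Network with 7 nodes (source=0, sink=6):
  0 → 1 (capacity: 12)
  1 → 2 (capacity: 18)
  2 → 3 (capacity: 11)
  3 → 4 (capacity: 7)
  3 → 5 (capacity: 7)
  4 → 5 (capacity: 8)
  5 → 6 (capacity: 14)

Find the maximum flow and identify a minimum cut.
Max flow = 11, Min cut edges: (2,3)

Maximum flow: 11
Minimum cut: (2,3)
Partition: S = [0, 1, 2], T = [3, 4, 5, 6]

Max-flow min-cut theorem verified: both equal 11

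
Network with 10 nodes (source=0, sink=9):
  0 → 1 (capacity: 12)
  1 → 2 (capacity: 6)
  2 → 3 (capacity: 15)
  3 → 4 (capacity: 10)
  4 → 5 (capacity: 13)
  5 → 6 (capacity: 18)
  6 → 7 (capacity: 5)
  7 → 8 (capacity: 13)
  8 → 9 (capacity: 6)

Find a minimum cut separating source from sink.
Min cut value = 5, edges: (6,7)

Min cut value: 5
Partition: S = [0, 1, 2, 3, 4, 5, 6], T = [7, 8, 9]
Cut edges: (6,7)

By max-flow min-cut theorem, max flow = min cut = 5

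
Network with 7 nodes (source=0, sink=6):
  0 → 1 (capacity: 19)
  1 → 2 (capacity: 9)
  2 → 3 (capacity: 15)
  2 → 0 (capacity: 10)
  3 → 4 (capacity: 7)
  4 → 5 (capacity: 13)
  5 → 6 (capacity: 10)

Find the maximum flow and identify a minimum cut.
Max flow = 7, Min cut edges: (3,4)

Maximum flow: 7
Minimum cut: (3,4)
Partition: S = [0, 1, 2, 3], T = [4, 5, 6]

Max-flow min-cut theorem verified: both equal 7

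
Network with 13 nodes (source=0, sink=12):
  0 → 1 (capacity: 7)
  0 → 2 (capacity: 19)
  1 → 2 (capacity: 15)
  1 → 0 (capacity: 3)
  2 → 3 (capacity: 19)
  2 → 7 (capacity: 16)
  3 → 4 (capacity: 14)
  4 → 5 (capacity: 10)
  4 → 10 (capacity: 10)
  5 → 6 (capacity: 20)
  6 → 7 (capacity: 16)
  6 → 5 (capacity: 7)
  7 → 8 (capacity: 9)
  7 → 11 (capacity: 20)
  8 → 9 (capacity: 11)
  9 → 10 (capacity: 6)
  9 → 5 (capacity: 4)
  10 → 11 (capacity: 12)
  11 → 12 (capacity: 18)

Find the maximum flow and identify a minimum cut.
Max flow = 18, Min cut edges: (11,12)

Maximum flow: 18
Minimum cut: (11,12)
Partition: S = [0, 1, 2, 3, 4, 5, 6, 7, 8, 9, 10, 11], T = [12]

Max-flow min-cut theorem verified: both equal 18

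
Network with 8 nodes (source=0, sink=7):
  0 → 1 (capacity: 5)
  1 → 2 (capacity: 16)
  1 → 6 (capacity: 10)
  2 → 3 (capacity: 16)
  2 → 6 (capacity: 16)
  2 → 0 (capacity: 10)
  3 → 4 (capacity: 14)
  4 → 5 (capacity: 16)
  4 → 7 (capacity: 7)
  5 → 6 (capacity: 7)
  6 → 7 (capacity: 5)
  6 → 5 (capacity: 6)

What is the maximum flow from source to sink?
Maximum flow = 5

Max flow: 5

Flow assignment:
  0 → 1: 5/5
  1 → 6: 5/10
  6 → 7: 5/5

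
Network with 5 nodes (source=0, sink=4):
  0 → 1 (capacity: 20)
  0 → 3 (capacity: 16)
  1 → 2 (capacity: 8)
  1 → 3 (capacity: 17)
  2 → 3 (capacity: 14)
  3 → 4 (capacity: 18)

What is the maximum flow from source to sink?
Maximum flow = 18

Max flow: 18

Flow assignment:
  0 → 1: 18/20
  1 → 2: 3/8
  1 → 3: 15/17
  2 → 3: 3/14
  3 → 4: 18/18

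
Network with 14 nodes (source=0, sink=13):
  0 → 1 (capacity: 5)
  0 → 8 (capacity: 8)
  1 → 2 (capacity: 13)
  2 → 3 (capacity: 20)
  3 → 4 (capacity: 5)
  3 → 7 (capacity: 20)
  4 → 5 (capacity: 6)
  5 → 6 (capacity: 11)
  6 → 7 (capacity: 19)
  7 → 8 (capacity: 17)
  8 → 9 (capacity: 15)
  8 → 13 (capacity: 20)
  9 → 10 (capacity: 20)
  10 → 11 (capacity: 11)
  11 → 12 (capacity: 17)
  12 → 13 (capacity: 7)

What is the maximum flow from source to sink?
Maximum flow = 13

Max flow: 13

Flow assignment:
  0 → 1: 5/5
  0 → 8: 8/8
  1 → 2: 5/13
  2 → 3: 5/20
  3 → 7: 5/20
  7 → 8: 5/17
  8 → 13: 13/20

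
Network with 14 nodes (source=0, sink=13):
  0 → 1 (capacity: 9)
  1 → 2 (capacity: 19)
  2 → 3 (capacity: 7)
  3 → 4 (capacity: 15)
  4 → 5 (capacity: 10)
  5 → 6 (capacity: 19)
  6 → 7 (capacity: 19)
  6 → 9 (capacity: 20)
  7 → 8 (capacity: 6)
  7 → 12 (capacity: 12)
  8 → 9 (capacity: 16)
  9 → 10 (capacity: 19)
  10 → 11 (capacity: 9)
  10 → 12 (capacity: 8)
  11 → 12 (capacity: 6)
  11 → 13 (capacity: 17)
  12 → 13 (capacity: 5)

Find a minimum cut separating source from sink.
Min cut value = 7, edges: (2,3)

Min cut value: 7
Partition: S = [0, 1, 2], T = [3, 4, 5, 6, 7, 8, 9, 10, 11, 12, 13]
Cut edges: (2,3)

By max-flow min-cut theorem, max flow = min cut = 7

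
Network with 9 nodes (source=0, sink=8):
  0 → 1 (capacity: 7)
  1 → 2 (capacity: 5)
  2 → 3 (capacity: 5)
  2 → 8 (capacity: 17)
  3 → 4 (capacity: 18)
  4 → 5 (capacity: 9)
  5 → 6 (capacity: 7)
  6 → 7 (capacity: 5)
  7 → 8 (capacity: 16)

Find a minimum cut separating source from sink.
Min cut value = 5, edges: (1,2)

Min cut value: 5
Partition: S = [0, 1], T = [2, 3, 4, 5, 6, 7, 8]
Cut edges: (1,2)

By max-flow min-cut theorem, max flow = min cut = 5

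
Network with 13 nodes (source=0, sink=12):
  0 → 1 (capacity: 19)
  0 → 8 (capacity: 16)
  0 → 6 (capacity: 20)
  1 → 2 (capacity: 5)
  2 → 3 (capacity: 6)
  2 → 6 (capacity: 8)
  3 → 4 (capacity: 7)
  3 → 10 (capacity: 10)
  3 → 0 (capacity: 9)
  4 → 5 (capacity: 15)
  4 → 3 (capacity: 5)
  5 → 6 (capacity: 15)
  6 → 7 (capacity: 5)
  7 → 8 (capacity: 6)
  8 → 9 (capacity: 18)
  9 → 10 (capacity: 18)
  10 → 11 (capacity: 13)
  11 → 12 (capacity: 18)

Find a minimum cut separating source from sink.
Min cut value = 13, edges: (10,11)

Min cut value: 13
Partition: S = [0, 1, 2, 3, 4, 5, 6, 7, 8, 9, 10], T = [11, 12]
Cut edges: (10,11)

By max-flow min-cut theorem, max flow = min cut = 13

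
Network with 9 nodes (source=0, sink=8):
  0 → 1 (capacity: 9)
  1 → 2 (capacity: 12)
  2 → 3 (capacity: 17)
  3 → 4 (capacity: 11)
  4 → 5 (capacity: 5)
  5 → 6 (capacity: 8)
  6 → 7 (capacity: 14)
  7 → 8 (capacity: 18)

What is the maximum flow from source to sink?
Maximum flow = 5

Max flow: 5

Flow assignment:
  0 → 1: 5/9
  1 → 2: 5/12
  2 → 3: 5/17
  3 → 4: 5/11
  4 → 5: 5/5
  5 → 6: 5/8
  6 → 7: 5/14
  7 → 8: 5/18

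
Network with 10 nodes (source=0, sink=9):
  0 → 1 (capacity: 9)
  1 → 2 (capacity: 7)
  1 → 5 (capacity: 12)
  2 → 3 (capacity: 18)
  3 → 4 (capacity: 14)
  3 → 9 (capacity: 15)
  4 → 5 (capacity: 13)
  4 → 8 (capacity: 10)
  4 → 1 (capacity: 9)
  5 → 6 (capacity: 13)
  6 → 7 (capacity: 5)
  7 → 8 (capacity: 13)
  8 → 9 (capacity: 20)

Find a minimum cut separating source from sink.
Min cut value = 9, edges: (0,1)

Min cut value: 9
Partition: S = [0], T = [1, 2, 3, 4, 5, 6, 7, 8, 9]
Cut edges: (0,1)

By max-flow min-cut theorem, max flow = min cut = 9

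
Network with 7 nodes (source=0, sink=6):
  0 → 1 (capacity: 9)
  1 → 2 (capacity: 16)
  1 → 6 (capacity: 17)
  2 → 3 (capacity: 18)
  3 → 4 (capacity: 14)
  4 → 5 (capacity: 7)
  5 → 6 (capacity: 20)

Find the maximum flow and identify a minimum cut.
Max flow = 9, Min cut edges: (0,1)

Maximum flow: 9
Minimum cut: (0,1)
Partition: S = [0], T = [1, 2, 3, 4, 5, 6]

Max-flow min-cut theorem verified: both equal 9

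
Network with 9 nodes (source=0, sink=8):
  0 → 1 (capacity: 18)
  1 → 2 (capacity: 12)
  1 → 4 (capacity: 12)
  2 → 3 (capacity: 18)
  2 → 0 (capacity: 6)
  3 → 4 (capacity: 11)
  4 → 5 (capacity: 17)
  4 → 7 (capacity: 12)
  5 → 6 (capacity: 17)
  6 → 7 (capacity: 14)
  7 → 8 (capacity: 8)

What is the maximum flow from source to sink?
Maximum flow = 8

Max flow: 8

Flow assignment:
  0 → 1: 8/18
  1 → 2: 6/12
  1 → 4: 2/12
  2 → 3: 6/18
  3 → 4: 6/11
  4 → 5: 6/17
  4 → 7: 2/12
  5 → 6: 6/17
  6 → 7: 6/14
  7 → 8: 8/8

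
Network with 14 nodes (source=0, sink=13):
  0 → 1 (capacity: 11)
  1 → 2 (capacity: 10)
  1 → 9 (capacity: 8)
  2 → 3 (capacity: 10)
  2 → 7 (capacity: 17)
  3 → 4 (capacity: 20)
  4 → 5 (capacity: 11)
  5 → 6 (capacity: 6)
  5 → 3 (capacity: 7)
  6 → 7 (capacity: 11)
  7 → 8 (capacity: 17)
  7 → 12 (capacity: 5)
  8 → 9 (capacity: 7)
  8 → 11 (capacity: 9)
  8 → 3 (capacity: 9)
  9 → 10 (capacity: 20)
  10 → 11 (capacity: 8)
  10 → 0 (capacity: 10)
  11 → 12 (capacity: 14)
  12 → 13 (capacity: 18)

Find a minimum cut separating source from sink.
Min cut value = 11, edges: (0,1)

Min cut value: 11
Partition: S = [0], T = [1, 2, 3, 4, 5, 6, 7, 8, 9, 10, 11, 12, 13]
Cut edges: (0,1)

By max-flow min-cut theorem, max flow = min cut = 11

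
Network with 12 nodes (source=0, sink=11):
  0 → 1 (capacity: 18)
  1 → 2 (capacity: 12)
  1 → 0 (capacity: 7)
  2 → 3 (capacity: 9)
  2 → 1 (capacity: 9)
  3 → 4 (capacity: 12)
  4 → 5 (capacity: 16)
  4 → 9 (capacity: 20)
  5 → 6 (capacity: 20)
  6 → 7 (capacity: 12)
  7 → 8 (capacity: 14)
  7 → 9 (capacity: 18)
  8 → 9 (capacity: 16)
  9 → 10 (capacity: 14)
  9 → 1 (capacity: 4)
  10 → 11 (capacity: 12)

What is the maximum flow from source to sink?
Maximum flow = 9

Max flow: 9

Flow assignment:
  0 → 1: 9/18
  1 → 2: 9/12
  2 → 3: 9/9
  3 → 4: 9/12
  4 → 9: 9/20
  9 → 10: 9/14
  10 → 11: 9/12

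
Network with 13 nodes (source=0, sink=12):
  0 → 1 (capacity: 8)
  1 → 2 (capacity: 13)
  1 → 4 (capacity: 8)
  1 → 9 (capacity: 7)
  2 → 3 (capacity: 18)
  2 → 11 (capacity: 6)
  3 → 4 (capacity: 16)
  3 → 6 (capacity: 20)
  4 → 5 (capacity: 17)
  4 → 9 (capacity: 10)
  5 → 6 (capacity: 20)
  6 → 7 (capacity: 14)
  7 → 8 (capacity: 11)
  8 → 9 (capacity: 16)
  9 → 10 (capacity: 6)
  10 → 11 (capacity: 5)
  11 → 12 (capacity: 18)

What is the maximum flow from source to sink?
Maximum flow = 8

Max flow: 8

Flow assignment:
  0 → 1: 8/8
  1 → 2: 6/13
  1 → 9: 2/7
  2 → 11: 6/6
  9 → 10: 2/6
  10 → 11: 2/5
  11 → 12: 8/18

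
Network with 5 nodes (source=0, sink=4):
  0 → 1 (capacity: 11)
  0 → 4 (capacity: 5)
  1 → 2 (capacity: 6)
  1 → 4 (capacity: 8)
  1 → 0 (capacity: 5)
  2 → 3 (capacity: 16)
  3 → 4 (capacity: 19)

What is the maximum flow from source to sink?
Maximum flow = 16

Max flow: 16

Flow assignment:
  0 → 1: 11/11
  0 → 4: 5/5
  1 → 2: 3/6
  1 → 4: 8/8
  2 → 3: 3/16
  3 → 4: 3/19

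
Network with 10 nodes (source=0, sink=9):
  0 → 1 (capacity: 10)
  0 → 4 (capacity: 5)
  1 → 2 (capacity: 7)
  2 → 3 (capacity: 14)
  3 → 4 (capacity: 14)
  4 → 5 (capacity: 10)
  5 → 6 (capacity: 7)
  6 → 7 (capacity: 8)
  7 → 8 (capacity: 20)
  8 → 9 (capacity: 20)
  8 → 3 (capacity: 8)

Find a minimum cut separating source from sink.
Min cut value = 7, edges: (5,6)

Min cut value: 7
Partition: S = [0, 1, 2, 3, 4, 5], T = [6, 7, 8, 9]
Cut edges: (5,6)

By max-flow min-cut theorem, max flow = min cut = 7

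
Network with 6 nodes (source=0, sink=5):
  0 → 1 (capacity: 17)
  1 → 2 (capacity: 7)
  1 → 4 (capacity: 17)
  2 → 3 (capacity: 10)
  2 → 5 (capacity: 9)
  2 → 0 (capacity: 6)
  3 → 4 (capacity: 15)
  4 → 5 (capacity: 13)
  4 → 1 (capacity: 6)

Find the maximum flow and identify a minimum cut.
Max flow = 17, Min cut edges: (0,1)

Maximum flow: 17
Minimum cut: (0,1)
Partition: S = [0], T = [1, 2, 3, 4, 5]

Max-flow min-cut theorem verified: both equal 17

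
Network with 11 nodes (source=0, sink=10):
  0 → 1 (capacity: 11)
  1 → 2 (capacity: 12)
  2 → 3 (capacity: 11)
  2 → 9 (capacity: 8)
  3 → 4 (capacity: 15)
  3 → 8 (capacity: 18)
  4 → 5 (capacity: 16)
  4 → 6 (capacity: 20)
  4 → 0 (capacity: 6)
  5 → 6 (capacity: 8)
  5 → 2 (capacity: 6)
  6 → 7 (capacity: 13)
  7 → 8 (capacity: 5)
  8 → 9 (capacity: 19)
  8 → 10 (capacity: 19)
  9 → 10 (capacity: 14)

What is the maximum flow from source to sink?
Maximum flow = 11

Max flow: 11

Flow assignment:
  0 → 1: 11/11
  1 → 2: 11/12
  2 → 3: 3/11
  2 → 9: 8/8
  3 → 8: 3/18
  8 → 10: 3/19
  9 → 10: 8/14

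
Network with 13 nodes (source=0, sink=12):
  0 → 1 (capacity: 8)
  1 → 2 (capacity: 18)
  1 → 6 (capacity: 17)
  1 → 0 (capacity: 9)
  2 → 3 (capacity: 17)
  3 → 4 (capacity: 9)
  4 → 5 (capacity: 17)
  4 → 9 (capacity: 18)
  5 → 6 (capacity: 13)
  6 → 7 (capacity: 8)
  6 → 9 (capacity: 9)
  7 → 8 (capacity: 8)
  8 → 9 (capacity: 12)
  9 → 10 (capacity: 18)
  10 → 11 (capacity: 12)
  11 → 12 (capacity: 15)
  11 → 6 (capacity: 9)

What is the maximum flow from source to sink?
Maximum flow = 8

Max flow: 8

Flow assignment:
  0 → 1: 8/8
  1 → 6: 8/17
  6 → 9: 8/9
  9 → 10: 8/18
  10 → 11: 8/12
  11 → 12: 8/15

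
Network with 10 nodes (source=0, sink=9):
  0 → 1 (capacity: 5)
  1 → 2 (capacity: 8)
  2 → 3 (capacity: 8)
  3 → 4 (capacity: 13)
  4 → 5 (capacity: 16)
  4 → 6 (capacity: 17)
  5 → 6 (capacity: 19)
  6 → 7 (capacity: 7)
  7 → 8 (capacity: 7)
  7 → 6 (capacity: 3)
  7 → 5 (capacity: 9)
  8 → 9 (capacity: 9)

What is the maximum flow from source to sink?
Maximum flow = 5

Max flow: 5

Flow assignment:
  0 → 1: 5/5
  1 → 2: 5/8
  2 → 3: 5/8
  3 → 4: 5/13
  4 → 6: 5/17
  6 → 7: 5/7
  7 → 8: 5/7
  8 → 9: 5/9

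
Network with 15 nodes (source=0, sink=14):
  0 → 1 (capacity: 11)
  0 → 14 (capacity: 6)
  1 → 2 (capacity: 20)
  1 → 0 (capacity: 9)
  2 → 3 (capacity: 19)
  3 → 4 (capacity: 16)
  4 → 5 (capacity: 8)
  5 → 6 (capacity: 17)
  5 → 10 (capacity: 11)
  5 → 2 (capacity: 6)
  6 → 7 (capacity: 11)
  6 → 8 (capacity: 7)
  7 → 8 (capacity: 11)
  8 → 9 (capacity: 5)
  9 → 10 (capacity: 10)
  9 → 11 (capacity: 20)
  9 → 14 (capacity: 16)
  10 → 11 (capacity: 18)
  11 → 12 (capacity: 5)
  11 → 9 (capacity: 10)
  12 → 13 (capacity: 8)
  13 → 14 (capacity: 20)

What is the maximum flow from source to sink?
Maximum flow = 14

Max flow: 14

Flow assignment:
  0 → 1: 8/11
  0 → 14: 6/6
  1 → 2: 8/20
  2 → 3: 8/19
  3 → 4: 8/16
  4 → 5: 8/8
  5 → 6: 5/17
  5 → 10: 3/11
  6 → 8: 5/7
  8 → 9: 5/5
  9 → 14: 8/16
  10 → 11: 3/18
  11 → 9: 3/10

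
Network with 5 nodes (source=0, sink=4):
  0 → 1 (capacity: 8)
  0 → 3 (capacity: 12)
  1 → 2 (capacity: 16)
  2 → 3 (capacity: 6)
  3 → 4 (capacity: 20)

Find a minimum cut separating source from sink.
Min cut value = 18, edges: (0,3), (2,3)

Min cut value: 18
Partition: S = [0, 1, 2], T = [3, 4]
Cut edges: (0,3), (2,3)

By max-flow min-cut theorem, max flow = min cut = 18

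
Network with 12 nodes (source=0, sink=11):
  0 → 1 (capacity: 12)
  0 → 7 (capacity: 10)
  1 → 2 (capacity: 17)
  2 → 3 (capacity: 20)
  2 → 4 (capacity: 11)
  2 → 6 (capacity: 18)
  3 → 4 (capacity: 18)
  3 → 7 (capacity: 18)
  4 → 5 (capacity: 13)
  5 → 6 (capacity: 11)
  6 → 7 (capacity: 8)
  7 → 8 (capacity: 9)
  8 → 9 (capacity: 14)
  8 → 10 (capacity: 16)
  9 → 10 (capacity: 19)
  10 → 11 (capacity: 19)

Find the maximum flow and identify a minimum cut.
Max flow = 9, Min cut edges: (7,8)

Maximum flow: 9
Minimum cut: (7,8)
Partition: S = [0, 1, 2, 3, 4, 5, 6, 7], T = [8, 9, 10, 11]

Max-flow min-cut theorem verified: both equal 9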